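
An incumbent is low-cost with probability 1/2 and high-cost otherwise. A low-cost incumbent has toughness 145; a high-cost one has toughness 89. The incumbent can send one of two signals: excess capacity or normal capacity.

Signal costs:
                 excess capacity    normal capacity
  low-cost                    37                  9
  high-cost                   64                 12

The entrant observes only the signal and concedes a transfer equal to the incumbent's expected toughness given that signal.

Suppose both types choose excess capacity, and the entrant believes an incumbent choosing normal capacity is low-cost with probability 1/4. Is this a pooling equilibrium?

No

On the equilibrium path (excess capacity) the entrant holds the prior 1/2 and pays 1/2·145 + 1/2·89 = 117. Off-path (normal capacity) belief 1/4 gives 1/4·145 + 3/4·89 = 103.
Low-cost: excess capacity gives 117 − 37 = 80; normal capacity gives 103 − 9 = 94. Deviates. ✗
High-cost: excess capacity gives 117 − 64 = 53; normal capacity gives 103 − 12 = 91. Deviates. ✗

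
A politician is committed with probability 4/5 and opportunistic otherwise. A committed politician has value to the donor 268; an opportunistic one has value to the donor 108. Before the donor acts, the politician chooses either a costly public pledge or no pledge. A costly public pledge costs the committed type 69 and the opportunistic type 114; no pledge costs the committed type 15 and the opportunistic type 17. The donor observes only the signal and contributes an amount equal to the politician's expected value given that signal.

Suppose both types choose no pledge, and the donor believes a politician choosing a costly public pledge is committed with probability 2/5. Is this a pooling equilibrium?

Yes

On the equilibrium path (no pledge) the donor holds the prior 4/5 and pays 4/5·268 + 1/5·108 = 236. Off-path (pledge) belief 2/5 gives 2/5·268 + 3/5·108 = 172.
Committed: no pledge gives 236 − 15 = 221; pledge gives 172 − 69 = 103. Stays. ✓
Opportunistic: no pledge gives 236 − 17 = 219; pledge gives 172 − 114 = 58. Stays. ✓
Beliefs are Bayes-consistent on-path and both types best-respond.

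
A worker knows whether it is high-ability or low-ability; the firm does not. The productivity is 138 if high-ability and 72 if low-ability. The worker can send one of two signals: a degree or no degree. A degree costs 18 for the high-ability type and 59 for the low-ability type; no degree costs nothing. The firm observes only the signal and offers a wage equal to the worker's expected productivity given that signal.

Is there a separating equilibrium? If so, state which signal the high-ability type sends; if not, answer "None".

None

Try high-ability → degree, low-ability → no degree:
  If types separate, degree earns payment 138 and no degree earns 72.
  High-ability: degree gives 138 − 18 = 120; no degree gives 72 − 0 = 72. No deviation. ✓
  Low-ability: no degree gives 72 − 0 = 72; degree gives 138 − 59 = 79. Would deviate. ✗
Try high-ability → no degree, low-ability → degree:
  If types separate, no degree earns payment 138 and degree earns 72.
  High-ability: no degree gives 138 − 0 = 138; degree gives 72 − 18 = 54. No deviation. ✓
  Low-ability: degree gives 72 − 59 = 13; no degree gives 138 − 0 = 138. Would deviate. ✗
Neither assignment is incentive-compatible.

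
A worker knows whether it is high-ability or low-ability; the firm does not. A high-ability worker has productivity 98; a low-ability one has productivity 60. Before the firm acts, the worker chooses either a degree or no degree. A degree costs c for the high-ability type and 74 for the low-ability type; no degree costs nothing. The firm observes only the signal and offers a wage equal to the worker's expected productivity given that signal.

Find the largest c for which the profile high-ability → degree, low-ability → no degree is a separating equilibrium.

Under separation: degree → high-ability (pays 98); no degree → low-ability (pays 60).
Low-ability: 60 − 0 = 60 ≥ 98 − 74 = 24. Holds regardless of c. ✓
High-ability: 98 − c ≥ 60 − 0, so c ≤ 98 − 60 = 38.

38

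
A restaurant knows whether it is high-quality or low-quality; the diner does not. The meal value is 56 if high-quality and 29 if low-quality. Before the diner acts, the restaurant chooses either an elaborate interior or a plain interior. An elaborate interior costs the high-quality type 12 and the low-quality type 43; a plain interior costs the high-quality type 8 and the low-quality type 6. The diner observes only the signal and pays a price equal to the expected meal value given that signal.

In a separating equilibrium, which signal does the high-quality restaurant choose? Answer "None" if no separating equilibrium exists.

Try high-quality → elaborate interior, low-quality → plain interior:
  Under separation the diner infers type exactly: elaborate interior → high-quality (pays 56), plain interior → low-quality (pays 29).
  High-quality: elaborate interior gives 56 − 12 = 44; plain interior gives 29 − 8 = 21. No deviation. ✓
  Low-quality: plain interior gives 29 − 6 = 23; elaborate interior gives 56 − 43 = 13. No deviation. ✓
Both hold — the high-quality type sends elaborate interior.

elaborate interior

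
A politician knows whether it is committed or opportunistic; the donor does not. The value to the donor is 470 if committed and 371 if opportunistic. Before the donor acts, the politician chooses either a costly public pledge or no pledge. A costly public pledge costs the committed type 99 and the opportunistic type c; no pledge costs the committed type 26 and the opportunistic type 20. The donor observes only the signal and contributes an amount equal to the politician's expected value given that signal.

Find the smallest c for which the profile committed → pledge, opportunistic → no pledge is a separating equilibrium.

119

Under separation: pledge → committed (pays 470); no pledge → opportunistic (pays 371).
Committed: 470 − 99 = 371 ≥ 371 − 26 = 345. Holds regardless of c. ✓
Opportunistic: 371 − 20 ≥ 470 − c, so c ≥ 470 − 351 = 119.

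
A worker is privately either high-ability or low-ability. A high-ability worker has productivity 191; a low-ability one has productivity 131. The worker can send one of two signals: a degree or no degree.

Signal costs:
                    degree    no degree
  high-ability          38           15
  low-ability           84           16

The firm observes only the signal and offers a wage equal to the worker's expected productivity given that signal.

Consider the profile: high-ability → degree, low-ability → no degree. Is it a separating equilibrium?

Yes

Under separation the firm infers type exactly: degree → high-ability (pays 191), no degree → low-ability (pays 131).
High-ability: degree gives 191 − 38 = 153; no degree gives 131 − 15 = 116. No deviation. ✓
Low-ability: no degree gives 131 − 16 = 115; degree gives 191 − 84 = 107. No deviation. ✓
Both incentive constraints hold.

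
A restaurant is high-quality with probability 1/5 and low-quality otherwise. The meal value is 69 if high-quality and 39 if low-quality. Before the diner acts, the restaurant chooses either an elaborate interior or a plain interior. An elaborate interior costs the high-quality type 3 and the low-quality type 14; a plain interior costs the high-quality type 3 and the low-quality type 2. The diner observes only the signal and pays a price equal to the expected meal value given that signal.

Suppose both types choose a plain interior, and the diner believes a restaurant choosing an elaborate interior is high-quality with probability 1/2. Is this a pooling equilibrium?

No

At the pooled signal (plain interior) the diner holds the prior 1/5 and pays 1/5·69 + 4/5·39 = 45. Off-path (elaborate interior) belief 1/2 gives 1/2·69 + 1/2·39 = 54.
High-quality: plain interior gives 45 − 3 = 42; elaborate interior gives 54 − 3 = 51. Deviates. ✗
Low-quality: plain interior gives 45 − 2 = 43; elaborate interior gives 54 − 14 = 40. Stays. ✓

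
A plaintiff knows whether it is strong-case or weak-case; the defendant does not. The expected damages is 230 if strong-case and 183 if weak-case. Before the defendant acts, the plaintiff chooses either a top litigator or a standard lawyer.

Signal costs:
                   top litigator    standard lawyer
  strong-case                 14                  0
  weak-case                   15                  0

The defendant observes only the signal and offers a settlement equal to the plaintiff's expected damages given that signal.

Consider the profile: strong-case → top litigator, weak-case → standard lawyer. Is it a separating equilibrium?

If types separate, top litigator earns payment 230 and standard lawyer earns 183.
Strong-case: top litigator gives 230 − 14 = 216; standard lawyer gives 183 − 0 = 183. No deviation. ✓
Weak-case: standard lawyer gives 183 − 0 = 183; top litigator gives 230 − 15 = 215. Would deviate. ✗

No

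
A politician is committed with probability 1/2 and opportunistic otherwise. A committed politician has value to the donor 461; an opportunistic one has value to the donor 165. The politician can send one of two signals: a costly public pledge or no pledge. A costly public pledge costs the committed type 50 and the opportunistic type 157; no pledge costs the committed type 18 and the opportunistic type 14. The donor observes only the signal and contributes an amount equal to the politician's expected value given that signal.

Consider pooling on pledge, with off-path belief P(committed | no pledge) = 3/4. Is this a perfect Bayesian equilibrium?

At the pooled signal (pledge) the donor holds the prior 1/2 and pays 1/2·461 + 1/2·165 = 313. Off-path (no pledge) belief 3/4 gives 3/4·461 + 1/4·165 = 387.
Committed: pledge gives 313 − 50 = 263; no pledge gives 387 − 18 = 369. Deviates. ✗
Opportunistic: pledge gives 313 − 157 = 156; no pledge gives 387 − 14 = 373. Deviates. ✗

No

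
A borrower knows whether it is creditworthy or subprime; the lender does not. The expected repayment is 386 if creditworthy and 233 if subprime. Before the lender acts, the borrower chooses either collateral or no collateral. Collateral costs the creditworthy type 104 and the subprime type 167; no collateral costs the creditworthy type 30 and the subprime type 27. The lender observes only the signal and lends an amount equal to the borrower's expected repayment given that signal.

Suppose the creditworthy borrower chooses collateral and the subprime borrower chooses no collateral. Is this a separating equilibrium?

No

Under separation the lender infers type exactly: collateral → creditworthy (pays 386), no collateral → subprime (pays 233).
Creditworthy: collateral gives 386 − 104 = 282; no collateral gives 233 − 30 = 203. No deviation. ✓
Subprime: no collateral gives 233 − 27 = 206; collateral gives 386 − 167 = 219. Would deviate. ✗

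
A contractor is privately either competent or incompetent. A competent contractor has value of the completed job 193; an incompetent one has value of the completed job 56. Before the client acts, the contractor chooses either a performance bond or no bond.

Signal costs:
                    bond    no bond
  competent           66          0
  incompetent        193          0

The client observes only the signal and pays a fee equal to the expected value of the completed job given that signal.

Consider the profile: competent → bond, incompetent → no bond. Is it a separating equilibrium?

Yes

If types separate, bond earns payment 193 and no bond earns 56.
Competent: bond gives 193 − 66 = 127; no bond gives 56 − 0 = 56. No deviation. ✓
Incompetent: no bond gives 56 − 0 = 56; bond gives 193 − 193 = 0. No deviation. ✓
Both incentive constraints hold.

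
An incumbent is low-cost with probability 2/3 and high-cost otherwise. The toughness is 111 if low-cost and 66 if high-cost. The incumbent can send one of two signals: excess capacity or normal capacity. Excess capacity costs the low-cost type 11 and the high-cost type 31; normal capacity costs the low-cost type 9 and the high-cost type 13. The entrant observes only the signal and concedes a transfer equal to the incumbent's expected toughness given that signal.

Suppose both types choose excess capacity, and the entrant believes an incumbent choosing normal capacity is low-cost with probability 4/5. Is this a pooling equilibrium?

No

At the pooled signal (excess capacity) the entrant holds the prior 2/3 and pays 2/3·111 + 1/3·66 = 96. Off-path (normal capacity) belief 4/5 gives 4/5·111 + 1/5·66 = 102.
Low-cost: excess capacity gives 96 − 11 = 85; normal capacity gives 102 − 9 = 93. Deviates. ✗
High-cost: excess capacity gives 96 − 31 = 65; normal capacity gives 102 − 13 = 89. Deviates. ✗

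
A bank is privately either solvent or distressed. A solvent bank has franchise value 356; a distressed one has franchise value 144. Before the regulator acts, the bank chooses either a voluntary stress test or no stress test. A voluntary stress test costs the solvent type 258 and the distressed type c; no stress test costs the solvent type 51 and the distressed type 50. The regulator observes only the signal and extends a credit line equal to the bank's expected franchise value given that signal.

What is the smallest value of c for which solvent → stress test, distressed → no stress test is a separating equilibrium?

262

Under separation: stress test → solvent (pays 356); no stress test → distressed (pays 144).
Solvent: 356 − 258 = 98 ≥ 144 − 51 = 93. Holds regardless of c. ✓
Distressed: 144 − 50 ≥ 356 − c, so c ≥ 356 − 94 = 262.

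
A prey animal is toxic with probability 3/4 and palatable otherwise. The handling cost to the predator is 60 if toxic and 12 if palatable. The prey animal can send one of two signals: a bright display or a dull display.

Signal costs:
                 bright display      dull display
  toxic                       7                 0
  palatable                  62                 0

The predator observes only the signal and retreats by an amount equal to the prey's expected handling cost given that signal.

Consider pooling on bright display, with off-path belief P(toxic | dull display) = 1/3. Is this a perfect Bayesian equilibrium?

No

On the equilibrium path (bright display) the predator holds the prior 3/4 and pays 3/4·60 + 1/4·12 = 48. Off-path (dull display) belief 1/3 gives 1/3·60 + 2/3·12 = 28.
Toxic: bright display gives 48 − 7 = 41; dull display gives 28 − 0 = 28. Stays. ✓
Palatable: bright display gives 48 − 62 = -14; dull display gives 28 − 0 = 28. Deviates. ✗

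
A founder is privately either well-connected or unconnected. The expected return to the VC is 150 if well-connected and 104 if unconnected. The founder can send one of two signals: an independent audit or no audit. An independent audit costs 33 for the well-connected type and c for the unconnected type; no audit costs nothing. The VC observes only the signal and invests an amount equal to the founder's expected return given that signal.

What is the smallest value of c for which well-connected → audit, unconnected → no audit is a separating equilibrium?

46

Under separation: audit → well-connected (pays 150); no audit → unconnected (pays 104).
Well-connected: 150 − 33 = 117 ≥ 104 − 0 = 104. Holds regardless of c. ✓
Unconnected: 104 − 0 ≥ 150 − c, so c ≥ 150 − 104 = 46.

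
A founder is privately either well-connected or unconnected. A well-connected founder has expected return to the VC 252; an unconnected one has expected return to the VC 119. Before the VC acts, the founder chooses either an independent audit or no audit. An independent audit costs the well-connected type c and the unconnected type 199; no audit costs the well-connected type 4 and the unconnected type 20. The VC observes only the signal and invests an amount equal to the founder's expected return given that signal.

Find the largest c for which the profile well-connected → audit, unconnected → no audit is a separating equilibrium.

Under separation: audit → well-connected (pays 252); no audit → unconnected (pays 119).
Unconnected: 119 − 20 = 99 ≥ 252 − 199 = 53. Holds regardless of c. ✓
Well-connected: 252 − c ≥ 119 − 4, so c ≤ 252 − 115 = 137.

137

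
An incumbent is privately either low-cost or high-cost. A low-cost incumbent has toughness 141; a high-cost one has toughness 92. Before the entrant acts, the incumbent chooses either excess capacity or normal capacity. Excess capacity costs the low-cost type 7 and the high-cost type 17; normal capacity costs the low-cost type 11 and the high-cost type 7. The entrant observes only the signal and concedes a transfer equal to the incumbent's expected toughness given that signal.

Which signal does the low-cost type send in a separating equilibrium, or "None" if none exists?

None

Try low-cost → excess capacity, high-cost → normal capacity:
  If types separate, excess capacity earns payment 141 and normal capacity earns 92.
  Low-cost: excess capacity gives 141 − 7 = 134; normal capacity gives 92 − 11 = 81. No deviation. ✓
  High-cost: normal capacity gives 92 − 7 = 85; excess capacity gives 141 − 17 = 124. Would deviate. ✗
Try low-cost → normal capacity, high-cost → excess capacity:
  If types separate, normal capacity earns payment 141 and excess capacity earns 92.
  Low-cost: normal capacity gives 141 − 11 = 130; excess capacity gives 92 − 7 = 85. No deviation. ✓
  High-cost: excess capacity gives 92 − 17 = 75; normal capacity gives 141 − 7 = 134. Would deviate. ✗
Neither assignment is incentive-compatible.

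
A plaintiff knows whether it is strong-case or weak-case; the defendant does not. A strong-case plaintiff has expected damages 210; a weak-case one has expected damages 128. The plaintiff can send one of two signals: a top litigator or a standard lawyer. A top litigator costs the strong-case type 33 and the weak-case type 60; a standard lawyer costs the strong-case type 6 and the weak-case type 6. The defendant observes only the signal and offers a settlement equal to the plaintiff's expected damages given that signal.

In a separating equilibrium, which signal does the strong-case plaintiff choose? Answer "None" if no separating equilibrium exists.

None

Try strong-case → top litigator, weak-case → standard lawyer:
  If types separate, top litigator earns payment 210 and standard lawyer earns 128.
  Strong-case: top litigator gives 210 − 33 = 177; standard lawyer gives 128 − 6 = 122. No deviation. ✓
  Weak-case: standard lawyer gives 128 − 6 = 122; top litigator gives 210 − 60 = 150. Would deviate. ✗
Try strong-case → standard lawyer, weak-case → top litigator:
  If types separate, standard lawyer earns payment 210 and top litigator earns 128.
  Strong-case: standard lawyer gives 210 − 6 = 204; top litigator gives 128 − 33 = 95. No deviation. ✓
  Weak-case: top litigator gives 128 − 60 = 68; standard lawyer gives 210 − 6 = 204. Would deviate. ✗
Neither assignment is incentive-compatible.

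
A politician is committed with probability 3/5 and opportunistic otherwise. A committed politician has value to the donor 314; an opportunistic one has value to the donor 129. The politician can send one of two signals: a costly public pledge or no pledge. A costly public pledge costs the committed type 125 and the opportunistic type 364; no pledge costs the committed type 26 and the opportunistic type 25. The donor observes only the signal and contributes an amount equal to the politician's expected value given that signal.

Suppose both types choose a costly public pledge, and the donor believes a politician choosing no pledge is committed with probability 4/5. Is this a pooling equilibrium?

No

On the equilibrium path (pledge) the donor holds the prior 3/5 and pays 3/5·314 + 2/5·129 = 240. Off-path (no pledge) belief 4/5 gives 4/5·314 + 1/5·129 = 277.
Committed: pledge gives 240 − 125 = 115; no pledge gives 277 − 26 = 251. Deviates. ✗
Opportunistic: pledge gives 240 − 364 = -124; no pledge gives 277 − 25 = 252. Deviates. ✗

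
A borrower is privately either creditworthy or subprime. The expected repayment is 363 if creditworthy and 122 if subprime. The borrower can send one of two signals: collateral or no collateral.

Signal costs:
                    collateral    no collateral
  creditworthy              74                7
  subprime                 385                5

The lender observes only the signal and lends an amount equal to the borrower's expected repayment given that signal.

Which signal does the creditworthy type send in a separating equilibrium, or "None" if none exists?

collateral

Try creditworthy → collateral, subprime → no collateral:
  Under separation the lender infers type exactly: collateral → creditworthy (pays 363), no collateral → subprime (pays 122).
  Creditworthy: collateral gives 363 − 74 = 289; no collateral gives 122 − 7 = 115. No deviation. ✓
  Subprime: no collateral gives 122 − 5 = 117; collateral gives 363 − 385 = -22. No deviation. ✓
Both hold — the creditworthy type sends collateral.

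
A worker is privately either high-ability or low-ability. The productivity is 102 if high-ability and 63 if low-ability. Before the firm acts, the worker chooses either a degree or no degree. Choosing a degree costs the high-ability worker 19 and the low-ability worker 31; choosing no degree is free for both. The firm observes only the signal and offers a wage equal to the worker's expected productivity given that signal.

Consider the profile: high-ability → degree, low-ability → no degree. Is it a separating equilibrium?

Under separation the firm infers type exactly: degree → high-ability (pays 102), no degree → low-ability (pays 63).
High-ability: degree gives 102 − 19 = 83; no degree gives 63 − 0 = 63. No deviation. ✓
Low-ability: no degree gives 63 − 0 = 63; degree gives 102 − 31 = 71. Would deviate. ✗

No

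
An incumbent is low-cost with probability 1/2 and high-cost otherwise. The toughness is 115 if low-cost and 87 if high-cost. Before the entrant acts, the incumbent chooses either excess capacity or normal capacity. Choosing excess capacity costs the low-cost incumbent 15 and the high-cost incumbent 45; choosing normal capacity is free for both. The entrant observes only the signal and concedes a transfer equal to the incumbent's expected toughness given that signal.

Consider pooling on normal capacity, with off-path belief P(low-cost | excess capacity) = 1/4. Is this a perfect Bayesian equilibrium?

At the pooled signal (normal capacity) the entrant holds the prior 1/2 and pays 1/2·115 + 1/2·87 = 101. Off-path (excess capacity) belief 1/4 gives 1/4·115 + 3/4·87 = 94.
Low-cost: normal capacity gives 101 − 0 = 101; excess capacity gives 94 − 15 = 79. Stays. ✓
High-cost: normal capacity gives 101 − 0 = 101; excess capacity gives 94 − 45 = 49. Stays. ✓

Yes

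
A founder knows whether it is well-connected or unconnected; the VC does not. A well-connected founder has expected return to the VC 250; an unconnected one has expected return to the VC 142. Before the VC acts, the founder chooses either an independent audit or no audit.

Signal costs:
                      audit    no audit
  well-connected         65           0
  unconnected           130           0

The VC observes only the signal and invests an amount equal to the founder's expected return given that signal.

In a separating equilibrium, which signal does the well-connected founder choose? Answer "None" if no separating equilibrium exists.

audit

Try well-connected → audit, unconnected → no audit:
  If types separate, audit earns payment 250 and no audit earns 142.
  Well-connected: audit gives 250 − 65 = 185; no audit gives 142 − 0 = 142. No deviation. ✓
  Unconnected: no audit gives 142 − 0 = 142; audit gives 250 − 130 = 120. No deviation. ✓
Both hold — the well-connected type sends audit.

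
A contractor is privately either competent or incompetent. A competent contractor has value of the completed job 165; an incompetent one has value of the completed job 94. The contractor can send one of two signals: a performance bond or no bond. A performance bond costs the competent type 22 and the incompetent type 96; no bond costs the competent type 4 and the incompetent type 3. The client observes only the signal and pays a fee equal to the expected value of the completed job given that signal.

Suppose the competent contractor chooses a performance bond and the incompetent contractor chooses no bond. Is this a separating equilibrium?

Yes

Under separation the client infers type exactly: bond → competent (pays 165), no bond → incompetent (pays 94).
Competent: bond gives 165 − 22 = 143; no bond gives 94 − 4 = 90. No deviation. ✓
Incompetent: no bond gives 94 − 3 = 91; bond gives 165 − 96 = 69. No deviation. ✓
Both incentive constraints hold.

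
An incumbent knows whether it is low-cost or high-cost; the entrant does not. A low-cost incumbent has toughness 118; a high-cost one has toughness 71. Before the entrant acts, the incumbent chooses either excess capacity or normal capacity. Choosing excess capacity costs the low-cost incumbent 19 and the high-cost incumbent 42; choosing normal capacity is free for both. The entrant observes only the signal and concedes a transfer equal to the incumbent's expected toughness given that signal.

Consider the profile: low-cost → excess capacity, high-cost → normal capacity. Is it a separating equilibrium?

Under separation the entrant infers type exactly: excess capacity → low-cost (pays 118), normal capacity → high-cost (pays 71).
Low-cost: excess capacity gives 118 − 19 = 99; normal capacity gives 71 − 0 = 71. No deviation. ✓
High-cost: normal capacity gives 71 − 0 = 71; excess capacity gives 118 − 42 = 76. Would deviate. ✗

No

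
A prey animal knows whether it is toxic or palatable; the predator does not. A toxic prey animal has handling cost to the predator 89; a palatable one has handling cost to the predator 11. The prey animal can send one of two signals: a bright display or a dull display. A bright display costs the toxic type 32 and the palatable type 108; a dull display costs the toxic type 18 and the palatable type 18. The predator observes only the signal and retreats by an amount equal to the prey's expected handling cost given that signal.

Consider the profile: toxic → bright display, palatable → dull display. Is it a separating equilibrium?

If types separate, bright display earns payment 89 and dull display earns 11.
Toxic: bright display gives 89 − 32 = 57; dull display gives 11 − 18 = -7. No deviation. ✓
Palatable: dull display gives 11 − 18 = -7; bright display gives 89 − 108 = -19. No deviation. ✓
Both incentive constraints hold.

Yes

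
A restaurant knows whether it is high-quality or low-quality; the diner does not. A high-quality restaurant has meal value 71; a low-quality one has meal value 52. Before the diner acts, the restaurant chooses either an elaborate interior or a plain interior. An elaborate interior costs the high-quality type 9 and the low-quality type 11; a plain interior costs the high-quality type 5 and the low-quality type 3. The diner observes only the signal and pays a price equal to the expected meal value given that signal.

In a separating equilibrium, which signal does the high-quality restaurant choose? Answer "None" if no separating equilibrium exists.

None

Try high-quality → elaborate interior, low-quality → plain interior:
  If types separate, elaborate interior earns payment 71 and plain interior earns 52.
  High-quality: elaborate interior gives 71 − 9 = 62; plain interior gives 52 − 5 = 47. No deviation. ✓
  Low-quality: plain interior gives 52 − 3 = 49; elaborate interior gives 71 − 11 = 60. Would deviate. ✗
Try high-quality → plain interior, low-quality → elaborate interior:
  If types separate, plain interior earns payment 71 and elaborate interior earns 52.
  High-quality: plain interior gives 71 − 5 = 66; elaborate interior gives 52 − 9 = 43. No deviation. ✓
  Low-quality: elaborate interior gives 52 − 11 = 41; plain interior gives 71 − 3 = 68. Would deviate. ✗
Neither assignment is incentive-compatible.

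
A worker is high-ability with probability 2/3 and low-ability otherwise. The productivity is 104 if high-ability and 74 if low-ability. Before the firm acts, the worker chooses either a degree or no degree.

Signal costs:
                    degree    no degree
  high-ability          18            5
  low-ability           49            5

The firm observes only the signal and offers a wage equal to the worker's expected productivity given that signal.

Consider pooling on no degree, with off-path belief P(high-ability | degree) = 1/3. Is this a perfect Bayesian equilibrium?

At the pooled signal (no degree) the firm holds the prior 2/3 and pays 2/3·104 + 1/3·74 = 94. Off-path (degree) belief 1/3 gives 1/3·104 + 2/3·74 = 84.
High-ability: no degree gives 94 − 5 = 89; degree gives 84 − 18 = 66. Stays. ✓
Low-ability: no degree gives 94 − 5 = 89; degree gives 84 − 49 = 35. Stays. ✓

Yes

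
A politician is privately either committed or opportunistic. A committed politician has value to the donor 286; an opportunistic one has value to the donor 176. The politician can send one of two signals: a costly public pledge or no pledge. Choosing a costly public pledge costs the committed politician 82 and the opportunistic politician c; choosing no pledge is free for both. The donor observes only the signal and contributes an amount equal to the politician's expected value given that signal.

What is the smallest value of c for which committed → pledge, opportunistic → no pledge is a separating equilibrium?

Under separation: pledge → committed (pays 286); no pledge → opportunistic (pays 176).
Committed: 286 − 82 = 204 ≥ 176 − 0 = 176. Holds regardless of c. ✓
Opportunistic: 176 − 0 ≥ 286 − c, so c ≥ 286 − 176 = 110.

110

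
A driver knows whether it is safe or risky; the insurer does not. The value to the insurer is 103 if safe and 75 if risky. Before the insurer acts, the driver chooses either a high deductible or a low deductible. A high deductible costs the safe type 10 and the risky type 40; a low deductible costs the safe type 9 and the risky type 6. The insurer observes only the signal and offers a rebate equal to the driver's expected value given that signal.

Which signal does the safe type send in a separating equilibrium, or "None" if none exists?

Try safe → high deductible, risky → low deductible:
  Under separation the insurer infers type exactly: high deductible → safe (pays 103), low deductible → risky (pays 75).
  Safe: high deductible gives 103 − 10 = 93; low deductible gives 75 − 9 = 66. No deviation. ✓
  Risky: low deductible gives 75 − 6 = 69; high deductible gives 103 − 40 = 63. No deviation. ✓
Both hold — the safe type sends high deductible.

high deductible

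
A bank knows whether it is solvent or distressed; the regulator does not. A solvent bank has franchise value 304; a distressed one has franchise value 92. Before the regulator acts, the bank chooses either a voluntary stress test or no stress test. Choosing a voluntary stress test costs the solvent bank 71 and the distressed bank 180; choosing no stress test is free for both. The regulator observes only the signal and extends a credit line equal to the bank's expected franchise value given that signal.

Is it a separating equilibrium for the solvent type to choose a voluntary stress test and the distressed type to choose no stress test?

No

If types separate, stress test earns payment 304 and no stress test earns 92.
Solvent: stress test gives 304 − 71 = 233; no stress test gives 92 − 0 = 92. No deviation. ✓
Distressed: no stress test gives 92 − 0 = 92; stress test gives 304 − 180 = 124. Would deviate. ✗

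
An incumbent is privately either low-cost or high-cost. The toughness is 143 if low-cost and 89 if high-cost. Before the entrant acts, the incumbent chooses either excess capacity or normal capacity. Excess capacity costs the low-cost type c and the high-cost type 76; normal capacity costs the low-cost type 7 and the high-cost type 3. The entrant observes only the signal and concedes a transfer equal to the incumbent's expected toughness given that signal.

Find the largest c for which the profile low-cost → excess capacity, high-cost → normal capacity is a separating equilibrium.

61

Under separation: excess capacity → low-cost (pays 143); normal capacity → high-cost (pays 89).
High-cost: 89 − 3 = 86 ≥ 143 − 76 = 67. Holds regardless of c. ✓
Low-cost: 143 − c ≥ 89 − 7, so c ≤ 143 − 82 = 61.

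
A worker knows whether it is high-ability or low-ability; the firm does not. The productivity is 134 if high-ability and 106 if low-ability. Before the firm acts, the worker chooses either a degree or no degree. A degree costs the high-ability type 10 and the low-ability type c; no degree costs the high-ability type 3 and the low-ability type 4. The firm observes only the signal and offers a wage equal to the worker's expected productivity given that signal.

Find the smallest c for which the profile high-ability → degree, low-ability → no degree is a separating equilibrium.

32

Under separation: degree → high-ability (pays 134); no degree → low-ability (pays 106).
High-ability: 134 − 10 = 124 ≥ 106 − 3 = 103. Holds regardless of c. ✓
Low-ability: 106 − 4 ≥ 134 − c, so c ≥ 134 − 102 = 32.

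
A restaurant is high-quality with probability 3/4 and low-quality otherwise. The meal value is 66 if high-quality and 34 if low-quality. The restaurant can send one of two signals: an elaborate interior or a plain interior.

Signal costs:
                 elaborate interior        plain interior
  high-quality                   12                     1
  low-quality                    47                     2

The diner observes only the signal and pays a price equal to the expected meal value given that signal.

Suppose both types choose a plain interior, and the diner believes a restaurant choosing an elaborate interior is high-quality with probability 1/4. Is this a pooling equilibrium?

Yes

At the pooled signal (plain interior) the diner holds the prior 3/4 and pays 3/4·66 + 1/4·34 = 58. Off-path (elaborate interior) belief 1/4 gives 1/4·66 + 3/4·34 = 42.
High-quality: plain interior gives 58 − 1 = 57; elaborate interior gives 42 − 12 = 30. Stays. ✓
Low-quality: plain interior gives 58 − 2 = 56; elaborate interior gives 42 − 47 = -5. Stays. ✓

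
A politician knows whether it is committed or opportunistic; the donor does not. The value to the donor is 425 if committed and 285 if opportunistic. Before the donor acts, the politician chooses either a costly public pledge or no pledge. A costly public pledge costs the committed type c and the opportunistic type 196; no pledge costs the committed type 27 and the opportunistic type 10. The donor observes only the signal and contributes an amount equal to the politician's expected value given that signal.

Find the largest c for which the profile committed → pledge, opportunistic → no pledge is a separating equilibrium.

167

Under separation: pledge → committed (pays 425); no pledge → opportunistic (pays 285).
Opportunistic: 285 − 10 = 275 ≥ 425 − 196 = 229. Holds regardless of c. ✓
Committed: 425 − c ≥ 285 − 27, so c ≤ 425 − 258 = 167.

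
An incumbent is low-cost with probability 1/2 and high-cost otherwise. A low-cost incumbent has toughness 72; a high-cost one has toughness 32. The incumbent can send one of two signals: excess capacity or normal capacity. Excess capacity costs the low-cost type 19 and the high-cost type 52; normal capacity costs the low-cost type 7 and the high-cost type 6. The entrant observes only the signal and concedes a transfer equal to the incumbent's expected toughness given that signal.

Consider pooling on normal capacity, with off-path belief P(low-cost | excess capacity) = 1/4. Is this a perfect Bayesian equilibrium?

Yes

On the equilibrium path (normal capacity) the entrant holds the prior 1/2 and pays 1/2·72 + 1/2·32 = 52. Off-path (excess capacity) belief 1/4 gives 1/4·72 + 3/4·32 = 42.
Low-cost: normal capacity gives 52 − 7 = 45; excess capacity gives 42 − 19 = 23. Stays. ✓
High-cost: normal capacity gives 52 − 6 = 46; excess capacity gives 42 − 52 = -10. Stays. ✓
Beliefs are Bayes-consistent on-path and both types best-respond.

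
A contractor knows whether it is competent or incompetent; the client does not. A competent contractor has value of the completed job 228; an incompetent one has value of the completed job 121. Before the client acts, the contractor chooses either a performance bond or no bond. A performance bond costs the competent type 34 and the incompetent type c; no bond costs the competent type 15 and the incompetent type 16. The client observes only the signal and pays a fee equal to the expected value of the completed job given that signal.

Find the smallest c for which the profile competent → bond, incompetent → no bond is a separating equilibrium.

Under separation: bond → competent (pays 228); no bond → incompetent (pays 121).
Competent: 228 − 34 = 194 ≥ 121 − 15 = 106. Holds regardless of c. ✓
Incompetent: 121 − 16 ≥ 228 − c, so c ≥ 228 − 105 = 123.

123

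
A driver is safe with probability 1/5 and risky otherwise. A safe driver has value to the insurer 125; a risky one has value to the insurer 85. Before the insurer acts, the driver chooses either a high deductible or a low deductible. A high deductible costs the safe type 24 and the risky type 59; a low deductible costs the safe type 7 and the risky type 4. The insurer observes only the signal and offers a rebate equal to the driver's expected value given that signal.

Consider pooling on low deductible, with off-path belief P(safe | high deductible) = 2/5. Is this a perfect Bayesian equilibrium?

At the pooled signal (low deductible) the insurer holds the prior 1/5 and pays 1/5·125 + 4/5·85 = 93. Off-path (high deductible) belief 2/5 gives 2/5·125 + 3/5·85 = 101.
Safe: low deductible gives 93 − 7 = 86; high deductible gives 101 − 24 = 77. Stays. ✓
Risky: low deductible gives 93 − 4 = 89; high deductible gives 101 − 59 = 42. Stays. ✓

Yes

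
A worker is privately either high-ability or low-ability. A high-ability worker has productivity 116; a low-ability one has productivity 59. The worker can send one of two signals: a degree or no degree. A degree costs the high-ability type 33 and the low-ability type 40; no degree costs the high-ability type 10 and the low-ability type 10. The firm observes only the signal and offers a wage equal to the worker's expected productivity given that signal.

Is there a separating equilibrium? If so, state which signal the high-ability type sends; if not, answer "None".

None

Try high-ability → degree, low-ability → no degree:
  If types separate, degree earns payment 116 and no degree earns 59.
  High-ability: degree gives 116 − 33 = 83; no degree gives 59 − 10 = 49. No deviation. ✓
  Low-ability: no degree gives 59 − 10 = 49; degree gives 116 − 40 = 76. Would deviate. ✗
Try high-ability → no degree, low-ability → degree:
  If types separate, no degree earns payment 116 and degree earns 59.
  High-ability: no degree gives 116 − 10 = 106; degree gives 59 − 33 = 26. No deviation. ✓
  Low-ability: degree gives 59 − 40 = 19; no degree gives 116 − 10 = 106. Would deviate. ✗
Neither assignment is incentive-compatible.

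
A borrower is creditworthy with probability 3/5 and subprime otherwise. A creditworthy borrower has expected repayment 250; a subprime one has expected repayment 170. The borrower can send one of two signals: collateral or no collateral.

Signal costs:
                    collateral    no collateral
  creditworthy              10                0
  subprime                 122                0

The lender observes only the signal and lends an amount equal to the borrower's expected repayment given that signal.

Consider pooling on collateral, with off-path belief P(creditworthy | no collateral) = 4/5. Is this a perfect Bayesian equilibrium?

No

On the equilibrium path (collateral) the lender holds the prior 3/5 and pays 3/5·250 + 2/5·170 = 218. Off-path (no collateral) belief 4/5 gives 4/5·250 + 1/5·170 = 234.
Creditworthy: collateral gives 218 − 10 = 208; no collateral gives 234 − 0 = 234. Deviates. ✗
Subprime: collateral gives 218 − 122 = 96; no collateral gives 234 − 0 = 234. Deviates. ✗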